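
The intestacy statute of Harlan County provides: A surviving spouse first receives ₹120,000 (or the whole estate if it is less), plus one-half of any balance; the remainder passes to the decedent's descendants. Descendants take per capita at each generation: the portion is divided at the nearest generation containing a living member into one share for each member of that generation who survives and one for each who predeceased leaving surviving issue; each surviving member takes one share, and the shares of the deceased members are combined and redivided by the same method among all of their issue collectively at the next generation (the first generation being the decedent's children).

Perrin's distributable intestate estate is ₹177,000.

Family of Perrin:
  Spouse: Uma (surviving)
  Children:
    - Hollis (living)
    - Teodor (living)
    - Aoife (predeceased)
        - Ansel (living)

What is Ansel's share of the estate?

Uma first takes ₹120,000, leaving a balance of ₹57,000. Uma then takes one-half of the balance (₹28,500), for a total of ₹148,500. The remaining ₹28,500 passes to the descendants.
The descendants' portion (₹28,500) is divided at the children's generation into 3 shares of ₹9,500. Hollis and Teodor each take ₹9,500. The remaining share for the deceased Aoife (₹9,500) is carried to the next generation.
That pool (₹9,500) passes entirely to Ansel, the sole taker at the grandchildren's generation.

Ansel receives ₹9,500.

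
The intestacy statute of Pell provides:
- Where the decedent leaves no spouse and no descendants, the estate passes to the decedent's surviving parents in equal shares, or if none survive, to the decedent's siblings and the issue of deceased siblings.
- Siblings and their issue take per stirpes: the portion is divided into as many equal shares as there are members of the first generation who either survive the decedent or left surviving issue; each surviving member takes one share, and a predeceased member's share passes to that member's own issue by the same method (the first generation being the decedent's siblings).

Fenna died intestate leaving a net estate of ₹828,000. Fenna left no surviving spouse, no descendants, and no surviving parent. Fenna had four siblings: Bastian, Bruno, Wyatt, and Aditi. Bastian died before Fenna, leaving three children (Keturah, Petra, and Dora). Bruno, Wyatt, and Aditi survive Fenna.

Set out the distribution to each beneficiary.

Keturah: ₹69,000; Petra: ₹69,000; Dora: ₹69,000; Bruno: ₹207,000; Wyatt: ₹207,000; Aditi: ₹207,000

The entire ₹828,000 passes to the siblings and their issue.
That amount (₹828,000) is divided into 4 shares of ₹207,000: Bruno, Wyatt, and Aditi each take ₹207,000; Bastian's ₹207,000 share passes to Bastian's issue.
Bastian's share (₹207,000) is divided into 3 shares of ₹69,000: Keturah, Petra, and Dora each take ₹69,000.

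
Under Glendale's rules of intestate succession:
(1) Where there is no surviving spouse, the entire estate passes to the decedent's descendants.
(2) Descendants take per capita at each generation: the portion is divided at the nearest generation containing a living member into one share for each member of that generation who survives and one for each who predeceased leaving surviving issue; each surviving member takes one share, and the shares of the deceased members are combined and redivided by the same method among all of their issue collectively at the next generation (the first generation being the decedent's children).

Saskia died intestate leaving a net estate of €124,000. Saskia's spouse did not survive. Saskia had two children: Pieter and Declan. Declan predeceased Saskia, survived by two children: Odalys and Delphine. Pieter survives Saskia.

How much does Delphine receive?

The entire €124,000 passes to the descendants.
That amount (€124,000) is divided at the children's generation into 2 shares of €62,000. Pieter takes €62,000. The remaining share for the deceased Declan (€62,000) is carried to the next generation.
That pool (€62,000) is divided at the grandchildren's generation equally among Odalys and Delphine: €31,000 each.

Delphine receives €31,000.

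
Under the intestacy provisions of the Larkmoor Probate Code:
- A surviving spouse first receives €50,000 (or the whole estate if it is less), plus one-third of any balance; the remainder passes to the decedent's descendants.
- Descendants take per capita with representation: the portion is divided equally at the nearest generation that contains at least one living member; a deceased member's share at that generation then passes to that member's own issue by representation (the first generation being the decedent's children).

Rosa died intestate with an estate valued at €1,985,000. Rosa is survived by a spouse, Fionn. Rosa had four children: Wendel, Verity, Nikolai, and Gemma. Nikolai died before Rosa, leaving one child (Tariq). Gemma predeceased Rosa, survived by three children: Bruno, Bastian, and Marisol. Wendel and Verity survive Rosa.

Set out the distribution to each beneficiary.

Fionn first takes €50,000, leaving a balance of €1,935,000. Fionn then takes one-third of the balance (€645,000), for a total of €695,000. The remaining €1,290,000 passes to the descendants.
The descendants' portion (€1,290,000) is divided into 4 shares of €322,500: Wendel and Verity each take €322,500; Nikolai's €322,500 share passes to Nikolai's issue; Gemma's €322,500 share passes to Gemma's issue.
Nikolai's share (€322,500) passes entirely to Tariq.
Gemma's share (€322,500) is divided into 3 shares of €107,500: Bruno, Bastian, and Marisol each take €107,500.

Fionn: €695,000; Wendel: €322,500; Verity: €322,500; Tariq: €322,500; Bruno: €107,500; Bastian: €107,500; Marisol: €107,500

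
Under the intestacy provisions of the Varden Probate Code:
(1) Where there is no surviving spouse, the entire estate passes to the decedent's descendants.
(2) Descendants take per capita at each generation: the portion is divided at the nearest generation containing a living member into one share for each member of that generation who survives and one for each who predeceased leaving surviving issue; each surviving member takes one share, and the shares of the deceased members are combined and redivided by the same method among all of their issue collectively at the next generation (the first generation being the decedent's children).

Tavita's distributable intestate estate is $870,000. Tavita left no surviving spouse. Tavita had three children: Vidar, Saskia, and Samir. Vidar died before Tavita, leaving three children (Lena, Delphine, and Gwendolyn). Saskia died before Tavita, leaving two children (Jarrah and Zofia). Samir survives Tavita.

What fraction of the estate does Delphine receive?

The entire $870,000 passes to the descendants.
That amount ($870,000) is divided at the children's generation into 3 shares of $290,000. Samir takes $290,000. The 2 shares of the deceased (Vidar and Saskia) are combined into a pool of $580,000.
That pool ($580,000) is divided at the grandchildren's generation equally among Lena, Delphine, Gwendolyn, Jarrah, and Zofia: $116,000 each.

Delphine receives 2/15 of the estate.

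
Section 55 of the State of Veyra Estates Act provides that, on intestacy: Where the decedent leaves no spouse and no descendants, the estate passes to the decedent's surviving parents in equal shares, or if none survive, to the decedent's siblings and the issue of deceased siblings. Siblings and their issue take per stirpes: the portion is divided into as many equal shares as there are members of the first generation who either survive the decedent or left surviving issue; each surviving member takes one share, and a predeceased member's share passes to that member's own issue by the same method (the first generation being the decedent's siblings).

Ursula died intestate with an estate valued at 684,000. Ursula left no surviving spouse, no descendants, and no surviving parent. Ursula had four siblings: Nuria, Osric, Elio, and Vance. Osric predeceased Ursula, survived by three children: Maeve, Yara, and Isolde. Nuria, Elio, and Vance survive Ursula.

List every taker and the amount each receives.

The entire 684,000 passes to the siblings and their issue.
That amount (684,000) is divided into 4 shares of 171,000: Nuria, Elio, and Vance each take 171,000; Osric's 171,000 share passes to Osric's issue.
Osric's share (171,000) is divided into 3 shares of 57,000: Maeve, Yara, and Isolde each take 57,000.

Nuria: 171,000; Maeve: 57,000; Yara: 57,000; Isolde: 57,000; Elio: 171,000; Vance: 171,000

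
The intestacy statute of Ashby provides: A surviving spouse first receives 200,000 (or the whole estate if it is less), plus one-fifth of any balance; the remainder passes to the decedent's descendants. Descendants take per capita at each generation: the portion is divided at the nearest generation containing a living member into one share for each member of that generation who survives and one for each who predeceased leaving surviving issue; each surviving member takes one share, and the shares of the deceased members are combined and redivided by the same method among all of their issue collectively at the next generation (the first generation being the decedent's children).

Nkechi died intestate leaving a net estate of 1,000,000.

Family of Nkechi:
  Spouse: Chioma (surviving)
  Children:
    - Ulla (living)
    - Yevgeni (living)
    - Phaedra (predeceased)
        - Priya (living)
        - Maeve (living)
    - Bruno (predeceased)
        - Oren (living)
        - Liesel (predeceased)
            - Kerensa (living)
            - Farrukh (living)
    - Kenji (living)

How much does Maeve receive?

Maeve receives 64,000.

Chioma first takes 200,000, leaving a balance of 800,000. Chioma then takes one-fifth of the balance (160,000), for a total of 360,000. The remaining 640,000 passes to the descendants.
The descendants' portion (640,000) is divided at the children's generation into 5 shares of 128,000. Ulla, Yevgeni, and Kenji each take 128,000. The 2 shares of the deceased (Phaedra and Bruno) are combined into a pool of 256,000.
That pool (256,000) is divided at the grandchildren's generation into 4 shares of 64,000. Priya, Maeve, and Oren each take 64,000. The remaining share for the deceased Liesel (64,000) is carried to the next generation.
That pool (64,000) is divided at the great-grandchildren's generation equally among Kerensa and Farrukh: 32,000 each.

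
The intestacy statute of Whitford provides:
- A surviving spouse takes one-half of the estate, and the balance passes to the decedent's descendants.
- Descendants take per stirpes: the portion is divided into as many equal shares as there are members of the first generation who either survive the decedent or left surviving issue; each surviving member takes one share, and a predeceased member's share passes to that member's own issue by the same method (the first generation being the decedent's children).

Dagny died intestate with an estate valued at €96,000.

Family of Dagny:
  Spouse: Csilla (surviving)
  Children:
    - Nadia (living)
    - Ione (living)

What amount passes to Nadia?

Csilla takes one-half of €96,000 = €48,000. The remaining €48,000 passes to the descendants.
The descendants' portion (€48,000) is divided into 2 shares of €24,000: Nadia and Ione each take €24,000.

Nadia receives €24,000.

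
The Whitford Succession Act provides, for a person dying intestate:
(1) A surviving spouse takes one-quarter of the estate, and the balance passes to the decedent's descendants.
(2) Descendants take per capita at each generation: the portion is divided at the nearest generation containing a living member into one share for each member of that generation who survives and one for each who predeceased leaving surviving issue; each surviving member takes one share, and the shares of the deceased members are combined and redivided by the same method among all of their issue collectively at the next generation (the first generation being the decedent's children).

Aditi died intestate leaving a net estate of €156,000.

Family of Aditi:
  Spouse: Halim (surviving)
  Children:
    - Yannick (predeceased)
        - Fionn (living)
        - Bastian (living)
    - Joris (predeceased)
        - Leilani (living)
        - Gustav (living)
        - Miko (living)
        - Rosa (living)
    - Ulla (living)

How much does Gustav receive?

Halim takes one-quarter of €156,000 = €39,000. The remaining €117,000 passes to the descendants.
The descendants' portion (€117,000) is divided at the children's generation into 3 shares of €39,000. Ulla takes €39,000. The 2 shares of the deceased (Yannick and Joris) are combined into a pool of €78,000.
That pool (€78,000) is divided at the grandchildren's generation equally among Fionn, Bastian, Leilani, Gustav, Miko, and Rosa: €13,000 each.

Gustav receives €13,000.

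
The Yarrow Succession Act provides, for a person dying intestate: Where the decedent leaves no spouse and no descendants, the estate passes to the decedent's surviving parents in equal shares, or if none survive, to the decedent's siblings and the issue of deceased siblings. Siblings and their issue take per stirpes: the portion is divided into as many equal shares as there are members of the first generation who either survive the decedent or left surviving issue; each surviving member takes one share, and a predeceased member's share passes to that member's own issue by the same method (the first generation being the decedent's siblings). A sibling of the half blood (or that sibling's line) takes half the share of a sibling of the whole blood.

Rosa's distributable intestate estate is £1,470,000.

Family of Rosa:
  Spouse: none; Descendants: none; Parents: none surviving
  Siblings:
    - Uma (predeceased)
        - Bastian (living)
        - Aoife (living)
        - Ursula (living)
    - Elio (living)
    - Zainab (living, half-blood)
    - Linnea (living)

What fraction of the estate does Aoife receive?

The entire £1,470,000 passes to the siblings and their issue.
Counting each half-blood sibling's line as half a unit, there are 7/2 units in £1,470,000, so one unit is £420,000. Whole-blood lines (Uma, Elio, and Linnea) take £420,000 each; half-blood lines (Zainab) take £210,000 each.
Uma's share (£420,000) is divided into 3 shares of £140,000: Bastian, Aoife, and Ursula each take £140,000.

Aoife receives 2/21 of the estate.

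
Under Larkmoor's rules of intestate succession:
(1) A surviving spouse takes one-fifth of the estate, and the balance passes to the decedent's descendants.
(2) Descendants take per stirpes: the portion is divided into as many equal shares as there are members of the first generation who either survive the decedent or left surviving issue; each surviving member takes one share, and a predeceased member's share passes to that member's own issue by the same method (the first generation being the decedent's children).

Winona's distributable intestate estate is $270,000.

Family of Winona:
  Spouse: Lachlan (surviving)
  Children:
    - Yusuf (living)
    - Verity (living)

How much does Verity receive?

Verity receives $108,000.

Lachlan takes one-fifth of $270,000 = $54,000. The remaining $216,000 passes to the descendants.
The descendants' portion ($216,000) is divided into 2 shares of $108,000: Yusuf and Verity each take $108,000.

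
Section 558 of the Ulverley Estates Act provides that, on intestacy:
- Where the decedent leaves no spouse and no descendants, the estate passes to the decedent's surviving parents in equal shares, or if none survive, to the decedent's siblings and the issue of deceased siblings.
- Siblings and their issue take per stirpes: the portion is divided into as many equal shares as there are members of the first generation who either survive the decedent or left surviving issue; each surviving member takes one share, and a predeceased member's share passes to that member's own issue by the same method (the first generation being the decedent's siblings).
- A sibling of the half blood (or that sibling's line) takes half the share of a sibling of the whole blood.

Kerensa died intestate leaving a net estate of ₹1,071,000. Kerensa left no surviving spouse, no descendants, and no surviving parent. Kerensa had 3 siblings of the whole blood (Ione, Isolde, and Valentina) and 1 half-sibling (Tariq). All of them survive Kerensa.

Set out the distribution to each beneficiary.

The entire ₹1,071,000 passes to the siblings and their issue.
Counting each half-blood sibling's line as half a unit, there are 7/2 units in ₹1,071,000, so one unit is ₹306,000. Whole-blood lines (Ione, Isolde, and Valentina) take ₹306,000 each; half-blood lines (Tariq) take ₹153,000 each.

Ione: ₹306,000; Tariq: ₹153,000; Isolde: ₹306,000; Valentina: ₹306,000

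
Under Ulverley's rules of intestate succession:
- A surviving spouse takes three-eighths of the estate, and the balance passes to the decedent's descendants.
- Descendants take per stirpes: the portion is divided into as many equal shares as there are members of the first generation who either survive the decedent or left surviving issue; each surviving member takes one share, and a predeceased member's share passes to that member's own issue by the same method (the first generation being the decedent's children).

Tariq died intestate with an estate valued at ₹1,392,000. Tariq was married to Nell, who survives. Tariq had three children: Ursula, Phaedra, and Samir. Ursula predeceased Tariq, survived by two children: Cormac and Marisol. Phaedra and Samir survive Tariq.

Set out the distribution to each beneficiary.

Nell: ₹522,000; Cormac: ₹145,000; Marisol: ₹145,000; Phaedra: ₹290,000; Samir: ₹290,000

Nell takes three-eighths of ₹1,392,000 = ₹522,000. The remaining ₹870,000 passes to the descendants.
The descendants' portion (₹870,000) is divided into 3 shares of ₹290,000: Phaedra and Samir each take ₹290,000; Ursula's ₹290,000 share passes to Ursula's issue.
Ursula's share (₹290,000) is divided into 2 shares of ₹145,000: Cormac and Marisol each take ₹145,000.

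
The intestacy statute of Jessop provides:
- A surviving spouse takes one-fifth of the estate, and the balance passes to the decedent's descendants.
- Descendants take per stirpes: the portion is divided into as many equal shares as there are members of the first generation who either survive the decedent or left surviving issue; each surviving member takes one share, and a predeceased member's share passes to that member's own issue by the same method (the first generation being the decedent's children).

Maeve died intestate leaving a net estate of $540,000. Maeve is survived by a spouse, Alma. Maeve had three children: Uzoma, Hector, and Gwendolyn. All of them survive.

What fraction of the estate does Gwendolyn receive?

Alma takes one-fifth of $540,000 = $108,000. The remaining $432,000 passes to the descendants.
The descendants' portion ($432,000) is divided into 3 shares of $144,000: Uzoma, Hector, and Gwendolyn each take $144,000.

Gwendolyn receives 4/15 of the estate.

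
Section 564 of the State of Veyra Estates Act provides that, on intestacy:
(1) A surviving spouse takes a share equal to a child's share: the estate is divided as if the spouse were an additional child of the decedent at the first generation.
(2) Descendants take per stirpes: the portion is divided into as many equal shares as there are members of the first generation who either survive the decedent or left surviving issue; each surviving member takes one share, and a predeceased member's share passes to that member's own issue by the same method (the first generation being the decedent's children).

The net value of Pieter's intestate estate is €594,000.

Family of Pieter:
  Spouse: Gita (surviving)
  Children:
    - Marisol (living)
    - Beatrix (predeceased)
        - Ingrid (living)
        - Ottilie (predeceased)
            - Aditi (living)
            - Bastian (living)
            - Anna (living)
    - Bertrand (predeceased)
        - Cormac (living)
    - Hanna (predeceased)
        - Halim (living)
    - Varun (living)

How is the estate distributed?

The spouse counts as an additional share at the children's level, so there are 6 primary shares of €99,000. Gita takes one such share (€99,000).
The children's combined portion (€495,000) is divided into 5 shares of €99,000: Marisol and Varun each take €99,000; Beatrix's €99,000 share passes to Beatrix's issue; Bertrand's €99,000 share passes to Bertrand's issue; Hanna's €99,000 share passes to Hanna's issue.
Beatrix's share (€99,000) is divided into 2 shares of €49,500: Ingrid takes €49,500; Ottilie's €49,500 share passes to Ottilie's issue.
Ottilie's share (€49,500) is divided into 3 shares of €16,500: Aditi, Bastian, and Anna each take €16,500.
Bertrand's share (€99,000) passes entirely to Cormac.
Hanna's share (€99,000) passes entirely to Halim.

Gita: €99,000; Marisol: €99,000; Ingrid: €49,500; Aditi: €16,500; Bastian: €16,500; Anna: €16,500; Cormac: €99,000; Halim: €99,000; Varun: €99,000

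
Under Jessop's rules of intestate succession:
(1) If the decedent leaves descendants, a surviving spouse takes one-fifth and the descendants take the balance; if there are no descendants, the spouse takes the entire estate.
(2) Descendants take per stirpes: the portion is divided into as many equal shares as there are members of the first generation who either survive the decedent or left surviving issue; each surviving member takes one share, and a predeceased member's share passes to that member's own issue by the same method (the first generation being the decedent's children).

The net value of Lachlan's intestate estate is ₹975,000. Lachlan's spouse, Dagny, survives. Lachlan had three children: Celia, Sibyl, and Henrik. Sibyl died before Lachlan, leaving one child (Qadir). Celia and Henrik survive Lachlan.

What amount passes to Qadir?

Dagny takes one-fifth of ₹975,000 = ₹195,000. The remaining ₹780,000 passes to the descendants.
The descendants' portion (₹780,000) is divided into 3 shares of ₹260,000: Celia and Henrik each take ₹260,000; Sibyl's ₹260,000 share passes to Sibyl's issue.
Sibyl's share (₹260,000) passes entirely to Qadir.

Qadir receives ₹260,000.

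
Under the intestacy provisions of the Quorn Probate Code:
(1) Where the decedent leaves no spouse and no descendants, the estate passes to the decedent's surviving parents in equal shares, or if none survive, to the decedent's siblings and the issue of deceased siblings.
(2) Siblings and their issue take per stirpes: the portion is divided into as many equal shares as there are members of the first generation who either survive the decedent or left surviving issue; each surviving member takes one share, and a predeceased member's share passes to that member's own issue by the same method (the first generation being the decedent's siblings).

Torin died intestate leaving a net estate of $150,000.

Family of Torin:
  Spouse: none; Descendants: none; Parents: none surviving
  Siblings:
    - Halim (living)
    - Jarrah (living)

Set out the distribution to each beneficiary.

Halim: $75,000; Jarrah: $75,000

The entire $150,000 passes to the siblings and their issue.
That amount ($150,000) is divided into 2 shares of $75,000: Halim and Jarrah each take $75,000.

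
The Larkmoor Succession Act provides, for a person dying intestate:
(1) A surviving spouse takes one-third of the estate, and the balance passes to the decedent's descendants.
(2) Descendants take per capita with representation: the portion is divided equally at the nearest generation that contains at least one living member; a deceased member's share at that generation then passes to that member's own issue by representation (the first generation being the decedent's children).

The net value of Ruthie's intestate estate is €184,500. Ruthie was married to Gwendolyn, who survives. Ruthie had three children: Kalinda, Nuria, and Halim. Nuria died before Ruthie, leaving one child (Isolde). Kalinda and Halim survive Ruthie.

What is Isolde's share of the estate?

Gwendolyn takes one-third of €184,500 = €61,500. The remaining €123,000 passes to the descendants.
The descendants' portion (€123,000) is divided into 3 shares of €41,000: Kalinda and Halim each take €41,000; Nuria's €41,000 share passes to Nuria's issue.
Nuria's share (€41,000) passes entirely to Isolde.

Isolde receives €41,000.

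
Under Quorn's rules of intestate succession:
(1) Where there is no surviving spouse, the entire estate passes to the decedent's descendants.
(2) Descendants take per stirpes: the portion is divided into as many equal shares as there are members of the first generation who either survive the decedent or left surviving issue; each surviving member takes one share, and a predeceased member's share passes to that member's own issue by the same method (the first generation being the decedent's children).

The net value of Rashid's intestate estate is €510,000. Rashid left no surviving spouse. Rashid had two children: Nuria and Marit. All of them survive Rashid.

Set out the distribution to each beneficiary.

Nuria: €255,000; Marit: €255,000

The entire €510,000 passes to the descendants.
That amount (€510,000) is divided into 2 shares of €255,000: Nuria and Marit each take €255,000.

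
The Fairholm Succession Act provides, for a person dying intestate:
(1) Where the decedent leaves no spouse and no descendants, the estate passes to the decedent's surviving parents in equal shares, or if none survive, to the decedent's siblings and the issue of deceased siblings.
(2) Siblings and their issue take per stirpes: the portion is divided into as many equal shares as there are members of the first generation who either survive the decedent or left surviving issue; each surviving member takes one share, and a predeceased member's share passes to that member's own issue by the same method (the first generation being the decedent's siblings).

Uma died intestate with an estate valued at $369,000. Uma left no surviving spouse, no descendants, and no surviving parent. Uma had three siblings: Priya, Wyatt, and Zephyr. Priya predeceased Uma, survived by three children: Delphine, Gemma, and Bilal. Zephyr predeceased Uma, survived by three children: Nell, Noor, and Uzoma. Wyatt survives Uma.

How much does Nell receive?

The entire $369,000 passes to the siblings and their issue.
That amount ($369,000) is divided into 3 shares of $123,000: Wyatt takes $123,000; Priya's $123,000 share passes to Priya's issue; Zephyr's $123,000 share passes to Zephyr's issue.
Priya's share ($123,000) is divided into 3 shares of $41,000: Delphine, Gemma, and Bilal each take $41,000.
Zephyr's share ($123,000) is divided into 3 shares of $41,000: Nell, Noor, and Uzoma each take $41,000.

Nell receives $41,000.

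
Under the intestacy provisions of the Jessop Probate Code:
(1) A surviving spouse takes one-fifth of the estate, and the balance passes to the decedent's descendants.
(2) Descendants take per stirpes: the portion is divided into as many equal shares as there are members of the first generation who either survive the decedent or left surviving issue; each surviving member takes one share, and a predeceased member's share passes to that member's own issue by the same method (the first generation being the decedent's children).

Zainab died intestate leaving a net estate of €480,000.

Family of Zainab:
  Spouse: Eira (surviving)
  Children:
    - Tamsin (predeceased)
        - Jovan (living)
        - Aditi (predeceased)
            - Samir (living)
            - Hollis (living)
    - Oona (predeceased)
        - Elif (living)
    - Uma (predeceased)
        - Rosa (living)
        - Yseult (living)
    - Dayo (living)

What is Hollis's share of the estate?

Hollis receives €24,000.

Eira takes one-fifth of €480,000 = €96,000. The remaining €384,000 passes to the descendants.
The descendants' portion (€384,000) is divided into 4 shares of €96,000: Dayo takes €96,000; Tamsin's €96,000 share passes to Tamsin's issue; Oona's €96,000 share passes to Oona's issue; Uma's €96,000 share passes to Uma's issue.
Tamsin's share (€96,000) is divided into 2 shares of €48,000: Jovan takes €48,000; Aditi's €48,000 share passes to Aditi's issue.
Aditi's share (€48,000) is divided into 2 shares of €24,000: Samir and Hollis each take €24,000.
Oona's share (€96,000) passes entirely to Elif.
Uma's share (€96,000) is divided into 2 shares of €48,000: Rosa and Yseult each take €48,000.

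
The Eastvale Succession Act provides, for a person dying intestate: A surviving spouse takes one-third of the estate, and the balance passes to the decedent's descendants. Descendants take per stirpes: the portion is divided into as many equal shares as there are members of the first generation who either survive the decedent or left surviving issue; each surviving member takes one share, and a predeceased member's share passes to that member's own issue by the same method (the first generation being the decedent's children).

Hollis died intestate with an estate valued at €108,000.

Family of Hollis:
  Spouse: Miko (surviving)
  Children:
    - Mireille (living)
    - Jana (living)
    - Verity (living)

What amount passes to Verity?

Miko takes one-third of €108,000 = €36,000. The remaining €72,000 passes to the descendants.
The descendants' portion (€72,000) is divided into 3 shares of €24,000: Mireille, Jana, and Verity each take €24,000.

Verity receives €24,000.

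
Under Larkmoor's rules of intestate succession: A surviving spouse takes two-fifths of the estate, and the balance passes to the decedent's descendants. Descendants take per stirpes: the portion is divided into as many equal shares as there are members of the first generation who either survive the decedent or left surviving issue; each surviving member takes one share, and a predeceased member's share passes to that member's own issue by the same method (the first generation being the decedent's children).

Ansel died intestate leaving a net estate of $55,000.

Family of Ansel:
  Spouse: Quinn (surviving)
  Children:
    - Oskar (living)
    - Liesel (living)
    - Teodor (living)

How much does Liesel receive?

Quinn takes two-fifths of $55,000 = $22,000. The remaining $33,000 passes to the descendants.
The descendants' portion ($33,000) is divided into 3 shares of $11,000: Oskar, Liesel, and Teodor each take $11,000.

Liesel receives $11,000.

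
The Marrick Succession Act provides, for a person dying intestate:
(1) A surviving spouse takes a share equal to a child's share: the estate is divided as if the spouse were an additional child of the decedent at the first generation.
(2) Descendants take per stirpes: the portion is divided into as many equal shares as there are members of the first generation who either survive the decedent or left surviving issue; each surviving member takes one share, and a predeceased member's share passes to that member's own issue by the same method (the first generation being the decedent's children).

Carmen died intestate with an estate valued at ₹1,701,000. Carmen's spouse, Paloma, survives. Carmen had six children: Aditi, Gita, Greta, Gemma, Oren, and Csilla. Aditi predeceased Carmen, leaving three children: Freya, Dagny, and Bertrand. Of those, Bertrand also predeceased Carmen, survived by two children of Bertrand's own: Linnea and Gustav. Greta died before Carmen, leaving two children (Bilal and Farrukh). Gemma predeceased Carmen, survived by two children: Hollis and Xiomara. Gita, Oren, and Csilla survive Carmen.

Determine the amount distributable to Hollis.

Hollis receives ₹121,500.

The spouse counts as an additional share at the children's level, so there are 7 primary shares of ₹243,000. Paloma takes one such share (₹243,000).
The children's combined portion (₹1,458,000) is divided into 6 shares of ₹243,000: Gita, Oren, and Csilla each take ₹243,000; Aditi's ₹243,000 share passes to Aditi's issue; Greta's ₹243,000 share passes to Greta's issue; Gemma's ₹243,000 share passes to Gemma's issue.
Aditi's share (₹243,000) is divided into 3 shares of ₹81,000: Freya and Dagny each take ₹81,000; Bertrand's ₹81,000 share passes to Bertrand's issue.
Bertrand's share (₹81,000) is divided into 2 shares of ₹40,500: Linnea and Gustav each take ₹40,500.
Greta's share (₹243,000) is divided into 2 shares of ₹121,500: Bilal and Farrukh each take ₹121,500.
Gemma's share (₹243,000) is divided into 2 shares of ₹121,500: Hollis and Xiomara each take ₹121,500.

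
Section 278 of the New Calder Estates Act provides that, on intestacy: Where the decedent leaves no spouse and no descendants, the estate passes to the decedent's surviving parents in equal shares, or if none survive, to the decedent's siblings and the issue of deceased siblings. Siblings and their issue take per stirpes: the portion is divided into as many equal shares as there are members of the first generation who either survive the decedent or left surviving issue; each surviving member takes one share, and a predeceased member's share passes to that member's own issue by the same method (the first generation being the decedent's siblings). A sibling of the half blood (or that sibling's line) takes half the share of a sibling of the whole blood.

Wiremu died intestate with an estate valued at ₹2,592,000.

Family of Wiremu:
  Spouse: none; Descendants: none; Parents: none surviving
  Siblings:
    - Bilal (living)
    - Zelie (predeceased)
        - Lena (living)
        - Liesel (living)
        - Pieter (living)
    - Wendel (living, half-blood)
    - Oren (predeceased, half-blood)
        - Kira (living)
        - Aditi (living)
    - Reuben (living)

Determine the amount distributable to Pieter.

The entire ₹2,592,000 passes to the siblings and their issue.
Counting each half-blood sibling's line as half a unit, there are 4 units in ₹2,592,000, so one unit is ₹648,000. Whole-blood lines (Bilal, Zelie, and Reuben) take ₹648,000 each; half-blood lines (Wendel and Oren) take ₹324,000 each.
Zelie's share (₹648,000) is divided into 3 shares of ₹216,000: Lena, Liesel, and Pieter each take ₹216,000.
Oren's share (₹324,000) is divided into 2 shares of ₹162,000: Kira and Aditi each take ₹162,000.

Pieter receives ₹216,000.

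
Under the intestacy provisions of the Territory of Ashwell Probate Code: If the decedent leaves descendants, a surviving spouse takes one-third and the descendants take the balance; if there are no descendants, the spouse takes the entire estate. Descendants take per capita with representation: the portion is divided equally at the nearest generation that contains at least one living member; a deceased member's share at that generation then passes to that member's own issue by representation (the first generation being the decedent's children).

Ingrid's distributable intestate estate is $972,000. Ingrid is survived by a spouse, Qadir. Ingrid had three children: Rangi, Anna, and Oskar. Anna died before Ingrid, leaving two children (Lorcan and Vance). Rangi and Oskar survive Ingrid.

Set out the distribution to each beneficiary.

Qadir takes one-third of $972,000 = $324,000. The remaining $648,000 passes to the descendants.
The descendants' portion ($648,000) is divided into 3 shares of $216,000: Rangi and Oskar each take $216,000; Anna's $216,000 share passes to Anna's issue.
Anna's share ($216,000) is divided into 2 shares of $108,000: Lorcan and Vance each take $108,000.

Qadir: $324,000; Rangi: $216,000; Lorcan: $108,000; Vance: $108,000; Oskar: $216,000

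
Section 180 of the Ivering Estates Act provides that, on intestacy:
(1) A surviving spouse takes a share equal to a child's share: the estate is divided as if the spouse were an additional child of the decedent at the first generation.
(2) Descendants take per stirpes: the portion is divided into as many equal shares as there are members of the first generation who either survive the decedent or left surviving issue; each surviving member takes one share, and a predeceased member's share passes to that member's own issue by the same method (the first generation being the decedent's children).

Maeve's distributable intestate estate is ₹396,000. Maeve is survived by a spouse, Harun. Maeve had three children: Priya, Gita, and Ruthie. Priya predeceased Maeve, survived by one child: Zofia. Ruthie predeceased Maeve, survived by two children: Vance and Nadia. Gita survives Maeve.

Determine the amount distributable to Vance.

The spouse counts as an additional share at the children's level, so there are 4 primary shares of ₹99,000. Harun takes one such share (₹99,000).
The children's combined portion (₹297,000) is divided into 3 shares of ₹99,000: Gita takes ₹99,000; Priya's ₹99,000 share passes to Priya's issue; Ruthie's ₹99,000 share passes to Ruthie's issue.
Priya's share (₹99,000) passes entirely to Zofia.
Ruthie's share (₹99,000) is divided into 2 shares of ₹49,500: Vance and Nadia each take ₹49,500.

Vance receives ₹49,500.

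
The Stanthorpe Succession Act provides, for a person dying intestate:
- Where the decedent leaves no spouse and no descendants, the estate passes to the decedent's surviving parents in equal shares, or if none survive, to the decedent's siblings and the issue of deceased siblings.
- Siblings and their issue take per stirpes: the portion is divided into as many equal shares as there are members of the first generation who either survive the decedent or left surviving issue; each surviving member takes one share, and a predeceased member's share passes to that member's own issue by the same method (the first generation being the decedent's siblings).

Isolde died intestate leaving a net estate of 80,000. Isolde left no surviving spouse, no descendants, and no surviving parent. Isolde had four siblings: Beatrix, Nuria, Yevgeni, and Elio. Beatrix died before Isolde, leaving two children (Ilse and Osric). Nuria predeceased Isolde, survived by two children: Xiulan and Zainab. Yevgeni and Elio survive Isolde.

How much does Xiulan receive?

Xiulan receives 10,000.

The entire 80,000 passes to the siblings and their issue.
That amount (80,000) is divided into 4 shares of 20,000: Yevgeni and Elio each take 20,000; Beatrix's 20,000 share passes to Beatrix's issue; Nuria's 20,000 share passes to Nuria's issue.
Beatrix's share (20,000) is divided into 2 shares of 10,000: Ilse and Osric each take 10,000.
Nuria's share (20,000) is divided into 2 shares of 10,000: Xiulan and Zainab each take 10,000.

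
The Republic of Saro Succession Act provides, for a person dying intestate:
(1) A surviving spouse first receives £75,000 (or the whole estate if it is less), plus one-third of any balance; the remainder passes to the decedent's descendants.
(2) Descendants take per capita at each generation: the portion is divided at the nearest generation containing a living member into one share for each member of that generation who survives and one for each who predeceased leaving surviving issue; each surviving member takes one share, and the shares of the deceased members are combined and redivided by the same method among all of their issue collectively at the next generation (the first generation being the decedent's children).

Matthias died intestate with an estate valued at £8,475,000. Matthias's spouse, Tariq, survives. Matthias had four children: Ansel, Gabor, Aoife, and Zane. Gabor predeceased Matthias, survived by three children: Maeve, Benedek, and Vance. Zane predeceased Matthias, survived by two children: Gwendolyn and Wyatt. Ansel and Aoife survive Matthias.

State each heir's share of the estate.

Tariq first takes £75,000, leaving a balance of £8,400,000. Tariq then takes one-third of the balance (£2,800,000), for a total of £2,875,000. The remaining £5,600,000 passes to the descendants.
The descendants' portion (£5,600,000) is divided at the children's generation into 4 shares of £1,400,000. Ansel and Aoife each take £1,400,000. The 2 shares of the deceased (Gabor and Zane) are combined into a pool of £2,800,000.
That pool (£2,800,000) is divided at the grandchildren's generation equally among Maeve, Benedek, Vance, Gwendolyn, and Wyatt: £560,000 each.

Tariq: £2,875,000; Ansel: £1,400,000; Maeve: £560,000; Benedek: £560,000; Vance: £560,000; Aoife: £1,400,000; Gwendolyn: £560,000; Wyatt: £560,000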